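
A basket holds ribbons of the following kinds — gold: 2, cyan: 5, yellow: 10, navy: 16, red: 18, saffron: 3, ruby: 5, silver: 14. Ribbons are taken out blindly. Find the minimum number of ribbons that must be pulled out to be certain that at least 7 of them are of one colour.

40

An adversary could hand out at most 6 ribbons per colour (4 colours run out sooner): 2 + 5 + 6 + 6 + 6 + 3 + 5 + 6 = 39 ribbons and still no colour has 7.
By the pigeonhole principle, one more ribbon lands in a colour already at 6, so 40 draws are enough and 39 are not.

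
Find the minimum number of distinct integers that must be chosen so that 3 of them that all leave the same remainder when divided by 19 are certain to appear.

By pigeonhole, the 19 residue classes mod 19 are the pigeonholes.
With 38 integers one could put 2 in each residue class and have no class reach 3.
The 39th integer pushes some class to 3, so 19·2 + 1 = 39.

39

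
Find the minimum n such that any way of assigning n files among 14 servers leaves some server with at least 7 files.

With 84 files one could put exactly 6 in each of the 14 servers, and no server would reach 7.
One more file must land in a server that already has 6, giving it 7.
So 14 × 6 + 1 = 85 files are required.

85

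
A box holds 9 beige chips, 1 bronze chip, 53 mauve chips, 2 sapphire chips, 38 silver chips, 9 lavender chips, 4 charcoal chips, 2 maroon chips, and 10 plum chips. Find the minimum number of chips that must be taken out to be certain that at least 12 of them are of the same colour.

60

An adversary could hand out at most 11 chips per colour (7 colours run out sooner): 9 + 1 + 11 + 2 + 11 + 9 + 4 + 2 + 10 = 59 chips and still no colour has 12.
By the pigeonhole principle, one more chip lands in a colour already at 11, so 60 draws are enough and 59 are not.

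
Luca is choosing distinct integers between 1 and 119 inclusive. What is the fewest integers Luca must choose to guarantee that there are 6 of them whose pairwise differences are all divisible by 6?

Integers whose pairwise differences are multiples of 6 are exactly those sharing a remainder mod 6. By pigeonhole, the 6 residue classes mod 6 are the pigeonholes.
With 30 integers one could put 5 in each residue class and have no class reach 6.
The 31st integer pushes some class to 6, so 6·5 + 1 = 31.

31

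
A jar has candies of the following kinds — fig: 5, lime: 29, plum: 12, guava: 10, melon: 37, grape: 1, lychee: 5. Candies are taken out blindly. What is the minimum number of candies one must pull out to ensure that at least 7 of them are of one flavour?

36

Put each drawn candy into a box by flavour. The largest draw with every box below 7 takes min(count, 6) from each flavour; flavours with fewer than 6 contribute all they have.
Σ min(cᵢ, 6) = 5 + 6 + 6 + 6 + 6 + 1 + 5 = 35.
Draw number 35 + 1 = 36 must push one box to 7.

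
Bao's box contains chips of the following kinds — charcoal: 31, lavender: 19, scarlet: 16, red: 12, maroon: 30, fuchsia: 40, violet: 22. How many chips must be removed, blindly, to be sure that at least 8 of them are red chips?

In the worst case for collecting red chips, every non-red chip comes out first.
There are 31 + 19 + 16 + 30 + 40 + 22 = 158 non-red chips altogether.
After those, each further chip must be red, so 158 + 8 = 166 draws guarantee 8 red chips.

166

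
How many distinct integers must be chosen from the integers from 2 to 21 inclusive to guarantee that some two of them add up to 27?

13

Two chosen integers sum to 27 exactly when both halves of some pair {x, 27−x} with 6 ≤ x ≤ 27−x ≤ 21 are chosen — 8 such pairs.
The remaining 4 elements (those with no distinct partner in range) can never complete a 27-sum, so the worst case takes all of them and one from each pair: 4 + 8 = 12.
By the pigeonhole principle, the 13th integer has to be the second member of some pair, so 12 + 1 = 13.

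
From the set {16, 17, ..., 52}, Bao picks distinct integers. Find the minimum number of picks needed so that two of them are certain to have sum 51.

Group the elements by complementary pair {x, 51−x}: {16,35}, {17,34}, {18,33}, …, giving 10 two-element pairs and 17 integers whose partner 51−x falls outside [16,52].
Treating each of those 27 groups as a pigeonhole, one can pick one integer per group — 27 integers — with no two summing to 51.
The 28th integer lands in an occupied pair, forcing a sum of 51.

28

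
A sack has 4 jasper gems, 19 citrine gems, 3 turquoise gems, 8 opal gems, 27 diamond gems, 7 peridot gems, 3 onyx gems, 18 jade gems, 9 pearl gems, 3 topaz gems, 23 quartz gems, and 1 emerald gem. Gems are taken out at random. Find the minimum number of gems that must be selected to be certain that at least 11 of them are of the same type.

79

By pigeonhole, put each drawn gem into a box by type. The largest draw with every box below 11 takes min(count, 10) from each type; types with fewer than 10 contribute all they have.
Σ min(cᵢ, 10) = 4 + 10 + 3 + 8 + 10 + 7 + 3 + 10 + 9 + 3 + 10 + 1 = 78.
Draw number 78 + 1 = 79 must push one box to 11.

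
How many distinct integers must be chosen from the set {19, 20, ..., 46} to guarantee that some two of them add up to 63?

Group the elements by complementary pair {x, 63−x}: {19,44}, {20,43}, {21,42}, …, giving 13 two-element pairs and 2 integers whose partner 63−x falls outside [19,46].
Treating each of those 15 groups as a pigeonhole, one can pick one integer per group — 15 integers — with no two summing to 63.
The 16th integer lands in an occupied pair, forcing a sum of 63.

16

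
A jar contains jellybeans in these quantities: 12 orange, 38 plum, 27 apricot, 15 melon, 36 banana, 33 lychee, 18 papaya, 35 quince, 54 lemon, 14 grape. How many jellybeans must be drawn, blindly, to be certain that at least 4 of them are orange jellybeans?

274

In the worst case for collecting orange jellybeans, every non-orange jellybean comes out first.
There are 38 + 27 + 15 + 36 + 33 + 18 + 35 + 54 + 14 = 270 non-orange jellybeans altogether.
After those, each further jellybean must be orange, so 270 + 4 = 274 draws guarantee 4 orange jellybeans.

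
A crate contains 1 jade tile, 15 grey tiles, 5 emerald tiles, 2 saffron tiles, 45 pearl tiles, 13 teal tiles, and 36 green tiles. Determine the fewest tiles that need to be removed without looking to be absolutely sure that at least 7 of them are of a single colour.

33

Pigeonhole: the 7 colours are the holes; the tiles drawn are the pigeons.
To avoid 7 of any one colour, the worst case takes at most 6 of each colour, or every tile of a colour that has fewer than 6.
That gives 1 + 6 + 5 + 2 + 6 + 6 + 6 = 32 tiles with no colour reaching 7.
The next tile forces some colour to 7, so 32 + 1 = 33.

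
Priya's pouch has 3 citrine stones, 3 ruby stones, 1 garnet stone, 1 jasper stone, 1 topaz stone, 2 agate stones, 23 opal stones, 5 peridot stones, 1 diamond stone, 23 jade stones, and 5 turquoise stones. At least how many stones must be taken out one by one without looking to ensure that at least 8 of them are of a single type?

An adversary could hand out at most 7 stones per type (9 types run out sooner): 3 + 3 + 1 + 1 + 1 + 2 + 7 + 5 + 1 + 7 + 5 = 36 stones and still no type has 8.
By the pigeonhole principle, one more stone lands in a type already at 7, so 37 draws are enough and 36 are not.

37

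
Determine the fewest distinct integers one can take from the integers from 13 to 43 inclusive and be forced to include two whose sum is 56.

Two chosen integers sum to 56 exactly when both halves of some pair {x, 56−x} with 13 ≤ x ≤ 56−x ≤ 43 are chosen — 15 such pairs.
The remaining 1 element (those with no distinct partner in range) can never complete a 56-sum, so the worst case takes all of them and one from each pair: 1 + 15 = 16.
The 17th integer has to be the second member of some pair, so 16 + 1 = 17.

17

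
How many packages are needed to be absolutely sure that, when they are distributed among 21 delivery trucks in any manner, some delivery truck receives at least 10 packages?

190

With 189 packages one could put exactly 9 in each of the 21 delivery trucks, and no delivery truck would reach 10.
Pigeonhole: one more package must land in a delivery truck that already has 9, giving it 10.
So 21 × 9 + 1 = 190 packages are required.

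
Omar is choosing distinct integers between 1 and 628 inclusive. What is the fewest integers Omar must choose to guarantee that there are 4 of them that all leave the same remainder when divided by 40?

121

By the pigeonhole principle, the 40 residue classes mod 40 are the pigeonholes.
With 120 integers one could put 3 in each residue class and have no class reach 4.
The 121st integer pushes some class to 4, so 40·3 + 1 = 121.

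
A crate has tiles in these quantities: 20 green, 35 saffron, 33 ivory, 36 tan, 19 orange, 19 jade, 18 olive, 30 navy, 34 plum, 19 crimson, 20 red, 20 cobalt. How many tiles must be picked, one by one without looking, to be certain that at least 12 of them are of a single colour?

133

By the pigeonhole principle, put each drawn tile into a box by colour. The largest draw with every box below 12 takes min(count, 11) from each colour.
Σ min(cᵢ, 11) = 11 + 11 + 11 + 11 + 11 + 11 + 11 + 11 + 11 + 11 + 11 + 11 = 132.
Draw number 132 + 1 = 133 must push one box to 12.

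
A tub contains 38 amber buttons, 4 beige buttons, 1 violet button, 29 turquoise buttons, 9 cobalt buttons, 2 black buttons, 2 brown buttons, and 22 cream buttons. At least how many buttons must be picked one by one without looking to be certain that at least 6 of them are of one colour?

30

Put each drawn button into a box by colour. The largest draw with every box below 6 takes min(count, 5) from each colour; colours with fewer than 5 contribute all they have.
Σ min(cᵢ, 5) = 5 + 4 + 1 + 5 + 5 + 2 + 2 + 5 = 29.
Draw number 29 + 1 = 30 must push one box to 6.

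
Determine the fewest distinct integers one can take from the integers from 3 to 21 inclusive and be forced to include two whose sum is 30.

A set avoiding the sum 30 can contain at most one of each pair {x, 30−x}, plus the 7 elements whose complement lies outside the range or equal to its own complement.
The integers 3, …, 15 (13 of them) are such a set: any two sum to at least 3+4 = 7 and at most 14+15 = 29 < 30.
By the pigeonhole principle, any 14th integer completes one of the 6 pairs, so 14 choices force a sum of 30.

14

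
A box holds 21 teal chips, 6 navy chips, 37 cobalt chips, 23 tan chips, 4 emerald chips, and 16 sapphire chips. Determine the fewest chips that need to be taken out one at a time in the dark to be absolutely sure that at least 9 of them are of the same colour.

The 6 colours are the holes; the chips drawn are the pigeons.
To avoid 9 of any one colour, the worst case takes at most 8 of each colour, or every chip of a colour that has fewer than 8.
That gives 8 + 6 + 8 + 8 + 4 + 8 = 42 chips with no colour reaching 9.
The next chip forces some colour to 9, so 42 + 1 = 43.

43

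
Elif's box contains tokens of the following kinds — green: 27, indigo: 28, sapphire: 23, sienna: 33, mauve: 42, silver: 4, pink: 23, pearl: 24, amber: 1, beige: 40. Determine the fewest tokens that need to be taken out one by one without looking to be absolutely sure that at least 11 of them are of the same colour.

Put each drawn token into a box by colour. The largest draw with every box below 11 takes min(count, 10) from each colour; colours with fewer than 10 contribute all they have.
Σ min(cᵢ, 10) = 10 + 10 + 10 + 10 + 10 + 4 + 10 + 10 + 1 + 10 = 85.
Draw number 85 + 1 = 86 must push one box to 11.

86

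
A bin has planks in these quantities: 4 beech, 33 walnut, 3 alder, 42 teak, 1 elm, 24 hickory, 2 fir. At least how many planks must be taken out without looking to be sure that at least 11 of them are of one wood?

An adversary could hand out at most 10 planks per wood (4 woods run out sooner): 4 + 10 + 3 + 10 + 1 + 10 + 2 = 40 planks and still no wood has 11.
By the pigeonhole principle, one more plank lands in a wood already at 10, so 41 draws are enough and 40 are not.

41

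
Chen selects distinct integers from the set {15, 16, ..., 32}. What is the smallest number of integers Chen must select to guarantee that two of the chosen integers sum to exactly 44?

12

A set avoiding the sum 44 can contain at most one of each pair {x, 44−x}, plus the 4 elements whose complement lies outside the range or equal to its own complement.
The integers 22, …, 32 (11 of them) are such a set: any two sum to at least 22+23 = 45 > 44.
By the pigeonhole principle, any 12th integer completes one of the 7 pairs, so 12 choices force a sum of 44.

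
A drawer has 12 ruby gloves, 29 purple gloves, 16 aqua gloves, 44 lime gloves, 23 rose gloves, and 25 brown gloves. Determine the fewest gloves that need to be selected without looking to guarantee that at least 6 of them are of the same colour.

The 6 colours are the holes; the gloves drawn are the pigeons.
To avoid 6 of any one colour, the worst case takes at most 5 of each colour.
That gives 5 + 5 + 5 + 5 + 5 + 5 = 30 gloves with no colour reaching 6.
The next glove forces some colour to 6, so 30 + 1 = 31.

31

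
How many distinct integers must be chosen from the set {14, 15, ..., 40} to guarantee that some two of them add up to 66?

21

Two chosen integers sum to 66 exactly when both halves of some pair {x, 66−x} with 26 ≤ x ≤ 66−x ≤ 40 are chosen — 7 such pairs.
The remaining 13 elements (those with no distinct partner in range) can never complete a 66-sum, so the worst case takes all of them and one from each pair: 13 + 7 = 20.
The 21st integer has to be the second member of some pair, so 20 + 1 = 21.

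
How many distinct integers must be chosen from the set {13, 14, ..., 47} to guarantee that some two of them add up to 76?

27

Two chosen integers sum to 76 exactly when both halves of some pair {x, 76−x} with 29 ≤ x ≤ 76−x ≤ 47 are chosen — 9 such pairs.
The remaining 17 elements (those with no distinct partner in range) can never complete a 76-sum, so the worst case takes all of them and one from each pair: 17 + 9 = 26.
By pigeonhole, the 27th integer has to be the second member of some pair, so 26 + 1 = 27.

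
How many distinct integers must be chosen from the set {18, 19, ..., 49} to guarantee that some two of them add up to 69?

Two chosen integers sum to 69 exactly when both halves of some pair {x, 69−x} with 20 ≤ x ≤ 69−x ≤ 49 are chosen — 15 such pairs.
The remaining 2 elements (those with no distinct partner in range) can never complete a 69-sum, so the worst case takes all of them and one from each pair: 2 + 15 = 17.
The 18th integer has to be the second member of some pair, so 17 + 1 = 18.

18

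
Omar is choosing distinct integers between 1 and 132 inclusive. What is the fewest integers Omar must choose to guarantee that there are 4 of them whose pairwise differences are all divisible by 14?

43

Integers whose pairwise differences are multiples of 14 are exactly those sharing a remainder mod 14. Pigeonhole: the 14 residue classes mod 14 are the pigeonholes.
With 42 integers one could put 3 in each residue class and have no class reach 4.
The 43rd integer pushes some class to 4, so 14·3 + 1 = 43.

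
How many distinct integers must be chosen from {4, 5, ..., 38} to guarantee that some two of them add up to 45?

Group the elements by complementary pair {x, 45−x}: {7,38}, {8,37}, {9,36}, …, giving 16 two-element pairs and 3 integers whose partner 45−x falls outside [4,38].
Treating each of those 19 groups as a pigeonhole, one can pick one integer per group — 19 integers — with no two summing to 45.
The 20th integer lands in an occupied pair, forcing a sum of 45.

20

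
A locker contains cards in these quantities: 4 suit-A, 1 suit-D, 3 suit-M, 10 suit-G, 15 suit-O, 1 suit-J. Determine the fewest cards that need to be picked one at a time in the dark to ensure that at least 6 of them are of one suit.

20

An adversary could hand out at most 5 cards per suit (4 suits run out sooner): 4 + 1 + 3 + 5 + 5 + 1 = 19 cards and still no suit has 6.
By the pigeonhole principle, one more card lands in a suit already at 5, so 20 draws are enough and 19 are not.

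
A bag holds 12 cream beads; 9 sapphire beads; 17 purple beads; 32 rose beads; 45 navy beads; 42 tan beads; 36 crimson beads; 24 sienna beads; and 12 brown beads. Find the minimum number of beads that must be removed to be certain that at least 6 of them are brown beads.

In the worst case for collecting brown beads, every non-brown bead comes out first.
There are 12 + 9 + 17 + 32 + 45 + 42 + 36 + 24 = 217 non-brown beads altogether.
After those, each further bead must be brown, so 217 + 6 = 223 draws guarantee 6 brown beads.

223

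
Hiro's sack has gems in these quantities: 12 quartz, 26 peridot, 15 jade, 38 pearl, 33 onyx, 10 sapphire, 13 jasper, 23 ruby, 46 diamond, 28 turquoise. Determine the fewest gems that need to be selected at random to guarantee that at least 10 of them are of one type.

91

An adversary could hand out at most 9 gems per type: 9 + 9 + 9 + 9 + 9 + 9 + 9 + 9 + 9 + 9 = 90 gems and still no type has 10.
Pigeonhole: one more gem lands in a type already at 9, so 91 draws are enough and 90 are not.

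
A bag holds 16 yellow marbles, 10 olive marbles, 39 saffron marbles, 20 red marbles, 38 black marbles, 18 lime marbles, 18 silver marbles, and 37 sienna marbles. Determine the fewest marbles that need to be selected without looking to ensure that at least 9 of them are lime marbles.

In the worst case for collecting lime marbles, every non-lime marble comes out first.
There are 16 + 10 + 39 + 20 + 38 + 18 + 37 = 178 non-lime marbles altogether.
After those, each further marble must be lime, so 178 + 9 = 187 draws guarantee 9 lime marbles.

187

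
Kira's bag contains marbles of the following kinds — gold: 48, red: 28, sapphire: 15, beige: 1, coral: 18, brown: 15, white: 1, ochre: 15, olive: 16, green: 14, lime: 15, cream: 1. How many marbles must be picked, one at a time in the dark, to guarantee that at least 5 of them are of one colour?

40

By pigeonhole, put each drawn marble into a box by colour. The largest draw with every box below 5 takes min(count, 4) from each colour; colours with fewer than 4 contribute all they have.
Σ min(cᵢ, 4) = 4 + 4 + 4 + 1 + 4 + 4 + 1 + 4 + 4 + 4 + 4 + 1 = 39.
Draw number 39 + 1 = 40 must push one box to 5.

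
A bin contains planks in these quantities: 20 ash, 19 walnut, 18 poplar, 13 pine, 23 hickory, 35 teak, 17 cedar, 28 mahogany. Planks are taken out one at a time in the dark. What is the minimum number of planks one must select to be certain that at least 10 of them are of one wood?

By the pigeonhole principle, the 8 woods are the holes; the planks drawn are the pigeons.
To avoid 10 of any one wood, the worst case takes at most 9 of each wood.
That gives 9 + 9 + 9 + 9 + 9 + 9 + 9 + 9 = 72 planks with no wood reaching 10.
The next plank forces some wood to 10, so 72 + 1 = 73.

73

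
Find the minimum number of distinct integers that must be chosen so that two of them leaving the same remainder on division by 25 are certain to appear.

26

The 25 residue classes mod 25 are the pigeonholes.
With 25 integers one could put 1 in each residue class and have no class reach 2.
The 26th integer pushes some class to 2, so 25·1 + 1 = 26.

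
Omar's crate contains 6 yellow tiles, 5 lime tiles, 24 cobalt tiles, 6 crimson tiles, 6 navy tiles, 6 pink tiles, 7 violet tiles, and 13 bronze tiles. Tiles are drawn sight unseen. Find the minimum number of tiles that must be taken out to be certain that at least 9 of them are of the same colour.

53

Pigeonhole: the 8 colours are the holes; the tiles drawn are the pigeons.
To avoid 9 of any one colour, the worst case takes at most 8 of each colour, or every tile of a colour that has fewer than 8.
That gives 6 + 5 + 8 + 6 + 6 + 6 + 7 + 8 = 52 tiles with no colour reaching 9.
The next tile forces some colour to 9, so 52 + 1 = 53.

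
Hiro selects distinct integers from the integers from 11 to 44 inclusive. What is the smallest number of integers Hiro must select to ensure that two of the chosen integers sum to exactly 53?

19

A set avoiding the sum 53 can contain at most one of each pair {x, 53−x}, plus the 2 elements whose complement lies outside the range.
The integers 27, …, 44 (18 of them) are such a set: any two sum to at least 27+28 = 55 > 53.
By pigeonhole, any 19th integer completes one of the 16 pairs, so 19 choices force a sum of 53.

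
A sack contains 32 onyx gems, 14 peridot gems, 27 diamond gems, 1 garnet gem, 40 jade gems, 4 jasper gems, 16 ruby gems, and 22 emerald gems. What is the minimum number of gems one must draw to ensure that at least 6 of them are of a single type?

36

An adversary could hand out at most 5 gems per type (garnet, jasper run out sooner): 5 + 5 + 5 + 1 + 5 + 4 + 5 + 5 = 35 gems and still no type has 6.
One more gem lands in a type already at 5, so 36 draws are enough and 35 are not.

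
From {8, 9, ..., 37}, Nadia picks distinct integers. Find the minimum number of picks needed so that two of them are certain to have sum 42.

A set avoiding the sum 42 can contain at most one of each pair {x, 42−x}, plus the 4 elements whose complement lies outside the range or equal to its own complement.
The integers 21, …, 37 (17 of them) are such a set: any two sum to at least 21+22 = 43 > 42.
Any 18th integer completes one of the 13 pairs, so 18 choices force a sum of 42.

18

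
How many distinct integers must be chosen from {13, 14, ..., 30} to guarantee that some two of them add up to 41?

A set avoiding the sum 41 can contain at most one of each pair {x, 41−x}, plus the 2 elements whose complement lies outside the range.
The integers 21, …, 30 (10 of them) are such a set: any two sum to at least 21+22 = 43 > 41.
Any 11th integer completes one of the 8 pairs, so 11 choices force a sum of 41.

11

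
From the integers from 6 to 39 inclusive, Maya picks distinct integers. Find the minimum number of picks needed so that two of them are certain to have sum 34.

24

Group the elements by complementary pair {x, 34−x}: {6,28}, {7,27}, {8,26}, …, giving 11 two-element pairs, the single value 17 (it cannot pair with itself since the integers are distinct), and 11 integers whose partner 34−x falls outside [6,39].
By the pigeonhole principle, treating each of those 23 groups as a pigeonhole, one can pick one integer per group — 23 integers — with no two summing to 34.
The 24th integer lands in an occupied pair, forcing a sum of 34.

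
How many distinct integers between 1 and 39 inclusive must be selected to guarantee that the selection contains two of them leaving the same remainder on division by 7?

The 7 residue classes mod 7 are the pigeonholes.
With 7 integers one could put 1 in each residue class and have no class reach 2.
The 8th integer pushes some class to 2, so 7·1 + 1 = 8.

8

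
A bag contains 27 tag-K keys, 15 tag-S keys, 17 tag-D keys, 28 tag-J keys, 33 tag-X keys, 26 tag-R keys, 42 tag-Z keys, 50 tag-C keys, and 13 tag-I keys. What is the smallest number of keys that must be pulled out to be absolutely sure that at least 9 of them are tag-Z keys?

218

In the worst case for collecting tag-Z keys, every non-tag-Z key comes out first.
There are 27 + 15 + 17 + 28 + 33 + 26 + 50 + 13 = 209 non-tag-Z keys altogether.
After those, each further key must be tag-Z, so 209 + 9 = 218 draws guarantee 9 tag-Z keys.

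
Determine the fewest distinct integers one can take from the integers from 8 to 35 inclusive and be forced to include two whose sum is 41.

16

Two chosen integers sum to 41 exactly when both halves of some pair {x, 41−x} with 8 ≤ x ≤ 41−x ≤ 33 are chosen — 13 such pairs.
The remaining 2 elements (those with no distinct partner in range) can never complete a 41-sum, so the worst case takes all of them and one from each pair: 2 + 13 = 15.
By the pigeonhole principle, the 16th integer has to be the second member of some pair, so 15 + 1 = 16.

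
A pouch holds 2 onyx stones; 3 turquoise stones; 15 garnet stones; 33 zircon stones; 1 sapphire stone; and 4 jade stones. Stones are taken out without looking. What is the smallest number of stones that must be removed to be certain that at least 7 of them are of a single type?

23

An adversary could hand out at most 6 stones per type (4 types run out sooner): 2 + 3 + 6 + 6 + 1 + 4 = 22 stones and still no type has 7.
By pigeonhole, one more stone lands in a type already at 6, so 23 draws are enough and 22 are not.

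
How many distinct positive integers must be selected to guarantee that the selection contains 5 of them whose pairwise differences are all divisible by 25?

Integers whose pairwise differences are multiples of 25 are exactly those sharing a remainder mod 25. By pigeonhole, the 25 residue classes mod 25 are the pigeonholes.
With 100 integers one could put 4 in each residue class and have no class reach 5.
The 101st integer pushes some class to 5, so 25·4 + 1 = 101.

101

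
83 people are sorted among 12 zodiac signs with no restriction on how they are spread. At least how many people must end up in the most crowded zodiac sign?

The 12 zodiac signs are the holes and the 83 people are the pigeons.
If every zodiac sign held at most 6 people, the total would be at most 12 × 6 = 72, which is less than 83.
So some zodiac sign holds at least ⌈83/12⌉ = 7 people.

7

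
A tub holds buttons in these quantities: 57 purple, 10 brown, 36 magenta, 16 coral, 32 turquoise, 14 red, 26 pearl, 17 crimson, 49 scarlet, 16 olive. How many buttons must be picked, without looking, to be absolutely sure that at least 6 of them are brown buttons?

269

In the worst case for collecting brown buttons, every non-brown button comes out first.
There are 57 + 36 + 16 + 32 + 14 + 26 + 17 + 49 + 16 = 263 non-brown buttons altogether.
After those, each further button must be brown, so 263 + 6 = 269 draws guarantee 6 brown buttons.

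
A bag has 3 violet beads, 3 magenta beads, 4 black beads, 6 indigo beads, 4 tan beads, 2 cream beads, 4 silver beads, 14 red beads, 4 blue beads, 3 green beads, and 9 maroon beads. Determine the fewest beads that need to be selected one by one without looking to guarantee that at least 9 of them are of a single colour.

An adversary could hand out at most 8 beads per colour (9 colours run out sooner): 3 + 3 + 4 + 6 + 4 + 2 + 4 + 8 + 4 + 3 + 8 = 49 beads and still no colour has 9.
By pigeonhole, one more bead lands in a colour already at 8, so 50 draws are enough and 49 are not.

50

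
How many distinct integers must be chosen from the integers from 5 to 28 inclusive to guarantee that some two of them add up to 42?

18

Two chosen integers sum to 42 exactly when both halves of some pair {x, 42−x} with 14 ≤ x ≤ 42−x ≤ 28 are chosen — 7 such pairs.
The remaining 10 elements (those with no distinct partner in range) can never complete a 42-sum, so the worst case takes all of them and one from each pair: 10 + 7 = 17.
By pigeonhole, the 18th integer has to be the second member of some pair, so 17 + 1 = 18.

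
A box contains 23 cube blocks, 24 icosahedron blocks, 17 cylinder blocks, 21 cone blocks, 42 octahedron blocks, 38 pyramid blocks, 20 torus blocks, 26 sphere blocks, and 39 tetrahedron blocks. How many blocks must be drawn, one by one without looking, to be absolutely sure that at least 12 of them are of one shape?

The 9 shapes are the holes; the blocks drawn are the pigeons.
To avoid 12 of any one shape, the worst case takes at most 11 of each shape.
That gives 11 + 11 + 11 + 11 + 11 + 11 + 11 + 11 + 11 = 99 blocks with no shape reaching 12.
The next block forces some shape to 12, so 99 + 1 = 100.

100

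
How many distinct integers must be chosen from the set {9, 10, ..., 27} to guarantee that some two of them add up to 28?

15

A set avoiding the sum 28 can contain at most one of each pair {x, 28−x}, plus the 9 elements whose complement lies outside the range or equal to its own complement.
The integers 14, …, 27 (14 of them) are such a set: any two sum to at least 14+15 = 29 > 28.
By the pigeonhole principle, any 15th integer completes one of the 5 pairs, so 15 choices force a sum of 28.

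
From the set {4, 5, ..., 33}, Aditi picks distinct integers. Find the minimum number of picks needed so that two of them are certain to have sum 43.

19

A set avoiding the sum 43 can contain at most one of each pair {x, 43−x}, plus the 6 elements whose complement lies outside the range.
The integers 4, …, 21 (18 of them) are such a set: any two sum to at least 4+5 = 9 and at most 20+21 = 41 < 43.
By pigeonhole, any 19th integer completes one of the 12 pairs, so 19 choices force a sum of 43.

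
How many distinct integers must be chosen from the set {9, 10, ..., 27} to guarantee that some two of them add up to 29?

Group the elements by complementary pair {x, 29−x}: {9,20}, {10,19}, {11,18}, …, giving 6 two-element pairs and 7 integers whose partner 29−x falls outside [9,27].
By pigeonhole, treating each of those 13 groups as a pigeonhole, one can pick one integer per group — 13 integers — with no two summing to 29.
The 14th integer lands in an occupied pair, forcing a sum of 29.

14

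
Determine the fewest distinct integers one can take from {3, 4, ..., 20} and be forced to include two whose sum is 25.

11

A set avoiding the sum 25 can contain at most one of each pair {x, 25−x}, plus the 2 elements whose complement lies outside the range.
The integers 3, …, 12 (10 of them) are such a set: any two sum to at least 3+4 = 7 and at most 11+12 = 23 < 25.
By pigeonhole, any 11th integer completes one of the 8 pairs, so 11 choices force a sum of 25.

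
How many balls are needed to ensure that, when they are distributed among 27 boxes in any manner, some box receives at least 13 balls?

325

With 324 balls one could put exactly 12 in each of the 27 boxes, and no box would reach 13.
By the pigeonhole principle, one more ball must land in a box that already has 12, giving it 13.
So 27 × 12 + 1 = 325 balls are required.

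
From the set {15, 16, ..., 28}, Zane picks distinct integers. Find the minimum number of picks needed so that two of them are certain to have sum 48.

Two chosen integers sum to 48 exactly when both halves of some pair {x, 48−x} with 20 ≤ x ≤ 48−x ≤ 28 are chosen — 4 such pairs.
The remaining 6 elements (those with no distinct partner in range) can never complete a 48-sum, so the worst case takes all of them and one from each pair: 6 + 4 = 10.
Pigeonhole: the 11th integer has to be the second member of some pair, so 10 + 1 = 11.

11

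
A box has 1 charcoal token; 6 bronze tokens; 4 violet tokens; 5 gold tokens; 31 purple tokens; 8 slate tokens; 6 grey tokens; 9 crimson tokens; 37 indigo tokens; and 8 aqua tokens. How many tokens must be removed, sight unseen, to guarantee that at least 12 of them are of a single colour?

By pigeonhole, the 10 colours are the holes; the tokens drawn are the pigeons.
To avoid 12 of any one colour, the worst case takes at most 11 of each colour, or every token of a colour that has fewer than 11.
That gives 1 + 6 + 4 + 5 + 11 + 8 + 6 + 9 + 11 + 8 = 69 tokens with no colour reaching 12.
The next token forces some colour to 12, so 69 + 1 = 70.

70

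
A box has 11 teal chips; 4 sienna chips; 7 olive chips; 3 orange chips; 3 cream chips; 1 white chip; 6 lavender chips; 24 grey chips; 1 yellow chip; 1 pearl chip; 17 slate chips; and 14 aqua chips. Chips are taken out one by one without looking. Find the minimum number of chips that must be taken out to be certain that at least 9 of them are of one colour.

By the pigeonhole principle, the 12 colours are the holes; the chips drawn are the pigeons.
To avoid 9 of any one colour, the worst case takes at most 8 of each colour, or every chip of a colour that has fewer than 8.
That gives 8 + 4 + 7 + 3 + 3 + 1 + 6 + 8 + 1 + 1 + 8 + 8 = 58 chips with no colour reaching 9.
The next chip forces some colour to 9, so 58 + 1 = 59.

59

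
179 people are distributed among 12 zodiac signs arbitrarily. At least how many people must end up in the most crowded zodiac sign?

By pigeonhole, the 12 zodiac signs are the holes and the 179 people are the pigeons.
If every zodiac sign held at most 14 people, the total would be at most 12 × 14 = 168, which is less than 179.
So some zodiac sign holds at least ⌈179/12⌉ = 15 people.

15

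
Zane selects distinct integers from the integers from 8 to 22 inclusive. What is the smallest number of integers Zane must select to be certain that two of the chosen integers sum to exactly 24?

12

A set avoiding the sum 24 can contain at most one of each pair {x, 24−x}, plus the 7 elements whose complement lies outside the range or equal to its own complement.
The integers 12, …, 22 (11 of them) are such a set: any two sum to at least 12+13 = 25 > 24.
Any 12th integer completes one of the 4 pairs, so 12 choices force a sum of 24.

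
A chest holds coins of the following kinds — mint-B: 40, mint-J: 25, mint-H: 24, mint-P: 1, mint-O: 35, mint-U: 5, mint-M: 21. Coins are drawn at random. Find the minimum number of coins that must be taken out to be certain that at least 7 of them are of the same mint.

37

Pigeonhole: put each drawn coin into a box by mint. The largest draw with every box below 7 takes min(count, 6) from each mint; mints with fewer than 6 contribute all they have.
Σ min(cᵢ, 6) = 6 + 6 + 6 + 1 + 6 + 5 + 6 = 36.
Draw number 36 + 1 = 37 must push one box to 7.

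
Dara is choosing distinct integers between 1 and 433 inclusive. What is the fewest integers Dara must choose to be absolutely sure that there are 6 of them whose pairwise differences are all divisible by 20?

101

Integers whose pairwise differences are multiples of 20 are exactly those sharing a remainder mod 20. The 20 residue classes mod 20 are the pigeonholes.
With 100 integers one could put 5 in each residue class and have no class reach 6.
The 101st integer pushes some class to 6, so 20·5 + 1 = 101.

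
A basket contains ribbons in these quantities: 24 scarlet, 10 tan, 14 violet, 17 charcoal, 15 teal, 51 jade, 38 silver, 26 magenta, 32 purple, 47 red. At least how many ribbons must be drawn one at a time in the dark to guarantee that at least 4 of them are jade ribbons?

In the worst case for collecting jade ribbons, every non-jade ribbon comes out first.
There are 24 + 10 + 14 + 17 + 15 + 38 + 26 + 32 + 47 = 223 non-jade ribbons altogether.
After those, each further ribbon must be jade, so 223 + 4 = 227 draws guarantee 4 jade ribbons.

227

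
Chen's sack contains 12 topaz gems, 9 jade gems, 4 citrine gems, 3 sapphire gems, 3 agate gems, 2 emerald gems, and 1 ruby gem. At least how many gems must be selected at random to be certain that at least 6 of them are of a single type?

24

By the pigeonhole principle, the 7 types are the holes; the gems drawn are the pigeons.
To avoid 6 of any one type, the worst case takes at most 5 of each type, or every gem of a type that has fewer than 5.
That gives 5 + 5 + 4 + 3 + 3 + 2 + 1 = 23 gems with no type reaching 6.
The next gem forces some type to 6, so 23 + 1 = 24.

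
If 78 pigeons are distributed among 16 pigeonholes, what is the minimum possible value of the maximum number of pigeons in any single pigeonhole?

The 16 pigeonholes are the holes and the 78 pigeons are the pigeons.
If every pigeonhole held at most 4 pigeons, the total would be at most 16 × 4 = 64, which is less than 78.
So some pigeonhole holds at least ⌈78/16⌉ = 5 pigeons.

5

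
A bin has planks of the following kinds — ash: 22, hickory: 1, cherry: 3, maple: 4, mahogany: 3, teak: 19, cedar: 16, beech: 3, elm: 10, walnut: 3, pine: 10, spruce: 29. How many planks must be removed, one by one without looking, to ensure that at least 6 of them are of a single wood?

Pigeonhole: the 12 woods are the holes; the planks drawn are the pigeons.
To avoid 6 of any one wood, the worst case takes at most 5 of each wood, or every plank of a wood that has fewer than 5.
That gives 5 + 1 + 3 + 4 + 3 + 5 + 5 + 3 + 5 + 3 + 5 + 5 = 47 planks with no wood reaching 6.
The next plank forces some wood to 6, so 47 + 1 = 48.

48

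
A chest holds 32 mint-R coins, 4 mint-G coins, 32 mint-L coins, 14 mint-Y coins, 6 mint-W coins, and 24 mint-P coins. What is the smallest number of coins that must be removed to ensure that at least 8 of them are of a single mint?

39

By the pigeonhole principle, the 6 mints are the holes; the coins drawn are the pigeons.
To avoid 8 of any one mint, the worst case takes at most 7 of each mint, or every coin of a mint that has fewer than 7.
That gives 7 + 4 + 7 + 7 + 6 + 7 = 38 coins with no mint reaching 8.
The next coin forces some mint to 8, so 38 + 1 = 39.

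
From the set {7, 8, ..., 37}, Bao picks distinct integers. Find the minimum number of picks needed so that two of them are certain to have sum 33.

22

Two chosen integers sum to 33 exactly when both halves of some pair {x, 33−x} with 7 ≤ x ≤ 33−x ≤ 26 are chosen — 10 such pairs.
The remaining 11 elements (those with no distinct partner in range) can never complete a 33-sum, so the worst case takes all of them and one from each pair: 11 + 10 = 21.
The 22nd integer has to be the second member of some pair, so 21 + 1 = 22.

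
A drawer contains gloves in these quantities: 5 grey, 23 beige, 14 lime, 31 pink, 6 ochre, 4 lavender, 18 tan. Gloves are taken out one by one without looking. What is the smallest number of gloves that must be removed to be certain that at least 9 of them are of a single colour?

48

By pigeonhole, the 7 colours are the holes; the gloves drawn are the pigeons.
To avoid 9 of any one colour, the worst case takes at most 8 of each colour, or every glove of a colour that has fewer than 8.
That gives 5 + 8 + 8 + 8 + 6 + 4 + 8 = 47 gloves with no colour reaching 9.
The next glove forces some colour to 9, so 47 + 1 = 48.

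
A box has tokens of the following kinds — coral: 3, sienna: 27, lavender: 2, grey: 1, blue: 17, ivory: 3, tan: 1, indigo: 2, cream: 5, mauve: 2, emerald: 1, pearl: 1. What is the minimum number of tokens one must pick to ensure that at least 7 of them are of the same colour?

By the pigeonhole principle, put each drawn token into a box by colour. The largest draw with every box below 7 takes min(count, 6) from each colour; colours with fewer than 6 contribute all they have.
Σ min(cᵢ, 6) = 3 + 6 + 2 + 1 + 6 + 3 + 1 + 2 + 5 + 2 + 1 + 1 = 33.
Draw number 33 + 1 = 34 must push one box to 7.

34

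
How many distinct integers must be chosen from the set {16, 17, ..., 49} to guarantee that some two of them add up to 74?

Two chosen integers sum to 74 exactly when both halves of some pair {x, 74−x} with 25 ≤ x ≤ 74−x ≤ 49 are chosen — 12 such pairs.
The remaining 10 elements (those with no distinct partner in range) can never complete a 74-sum, so the worst case takes all of them and one from each pair: 10 + 12 = 22.
Pigeonhole: the 23rd integer has to be the second member of some pair, so 22 + 1 = 23.

23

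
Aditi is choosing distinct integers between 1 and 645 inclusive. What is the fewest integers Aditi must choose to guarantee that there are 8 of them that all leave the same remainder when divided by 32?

225

The 32 residue classes mod 32 are the pigeonholes.
With 224 integers one could put 7 in each residue class and have no class reach 8.
The 225th integer pushes some class to 8, so 32·7 + 1 = 225.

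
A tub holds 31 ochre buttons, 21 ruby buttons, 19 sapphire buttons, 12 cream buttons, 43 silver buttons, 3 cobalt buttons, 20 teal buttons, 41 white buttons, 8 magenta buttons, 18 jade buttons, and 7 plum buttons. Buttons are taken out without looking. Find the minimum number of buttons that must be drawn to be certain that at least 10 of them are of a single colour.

91

By the pigeonhole principle, the 11 colours are the holes; the buttons drawn are the pigeons.
To avoid 10 of any one colour, the worst case takes at most 9 of each colour, or every button of a colour that has fewer than 9.
That gives 9 + 9 + 9 + 9 + 9 + 3 + 9 + 9 + 8 + 9 + 7 = 90 buttons with no colour reaching 10.
The next button forces some colour to 10, so 90 + 1 = 91.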